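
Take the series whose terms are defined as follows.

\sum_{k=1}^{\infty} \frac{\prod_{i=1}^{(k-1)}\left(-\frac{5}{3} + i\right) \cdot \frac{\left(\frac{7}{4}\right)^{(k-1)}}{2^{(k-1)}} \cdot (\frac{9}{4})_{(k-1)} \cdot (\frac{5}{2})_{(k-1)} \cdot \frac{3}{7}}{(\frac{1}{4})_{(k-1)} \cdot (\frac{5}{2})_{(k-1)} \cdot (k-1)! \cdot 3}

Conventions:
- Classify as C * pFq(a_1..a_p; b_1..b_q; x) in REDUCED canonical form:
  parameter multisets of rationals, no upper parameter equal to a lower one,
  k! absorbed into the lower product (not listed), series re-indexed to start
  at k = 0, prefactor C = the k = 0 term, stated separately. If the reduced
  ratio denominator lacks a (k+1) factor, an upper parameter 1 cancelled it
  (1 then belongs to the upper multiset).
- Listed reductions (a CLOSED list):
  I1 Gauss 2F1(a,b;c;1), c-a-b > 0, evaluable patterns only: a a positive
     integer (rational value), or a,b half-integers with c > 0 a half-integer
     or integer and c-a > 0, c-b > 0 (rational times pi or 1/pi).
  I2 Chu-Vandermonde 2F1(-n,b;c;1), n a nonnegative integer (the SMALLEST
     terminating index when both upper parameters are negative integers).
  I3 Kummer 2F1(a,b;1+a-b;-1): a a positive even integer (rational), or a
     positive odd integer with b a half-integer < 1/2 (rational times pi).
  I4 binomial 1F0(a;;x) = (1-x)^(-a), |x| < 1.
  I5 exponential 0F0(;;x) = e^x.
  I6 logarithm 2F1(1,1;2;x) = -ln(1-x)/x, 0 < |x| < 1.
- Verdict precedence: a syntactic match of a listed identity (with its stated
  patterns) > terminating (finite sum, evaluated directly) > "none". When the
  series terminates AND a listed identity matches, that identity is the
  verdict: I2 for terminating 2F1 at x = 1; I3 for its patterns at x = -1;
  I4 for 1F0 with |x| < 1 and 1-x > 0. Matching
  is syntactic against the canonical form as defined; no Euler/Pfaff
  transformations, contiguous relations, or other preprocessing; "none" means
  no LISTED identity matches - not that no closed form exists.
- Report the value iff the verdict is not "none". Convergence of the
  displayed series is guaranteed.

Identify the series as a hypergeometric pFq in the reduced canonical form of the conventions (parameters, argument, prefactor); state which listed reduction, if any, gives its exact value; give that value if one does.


Reduced: x = \frac{7}{8}, 2F1, upper = {-\frac{2}{3}, \frac{9}{4}}, lower = {\frac{1}{4}}, C = \frac{1}{7}. Verdict: none - this 2F1 at x = \frac{7}{8} matches no listed pattern, and upper {-\frac{2}{3}, \frac{9}{4}} holds no stopper.

Structural cue: t_0 = \frac{1}{7} here, and the parameter 5/2 appears in both the upper and lower lists and cancels.
Step ratio: r(k) = \frac{7}{8} * (k-\frac{2}{3}) (k+\frac{9}{4}) / [(k+\frac{1}{4}) (k+1)] - rational in k. x = \frac{7}{8}; t_0 = \frac{1}{7}; negate the roots.


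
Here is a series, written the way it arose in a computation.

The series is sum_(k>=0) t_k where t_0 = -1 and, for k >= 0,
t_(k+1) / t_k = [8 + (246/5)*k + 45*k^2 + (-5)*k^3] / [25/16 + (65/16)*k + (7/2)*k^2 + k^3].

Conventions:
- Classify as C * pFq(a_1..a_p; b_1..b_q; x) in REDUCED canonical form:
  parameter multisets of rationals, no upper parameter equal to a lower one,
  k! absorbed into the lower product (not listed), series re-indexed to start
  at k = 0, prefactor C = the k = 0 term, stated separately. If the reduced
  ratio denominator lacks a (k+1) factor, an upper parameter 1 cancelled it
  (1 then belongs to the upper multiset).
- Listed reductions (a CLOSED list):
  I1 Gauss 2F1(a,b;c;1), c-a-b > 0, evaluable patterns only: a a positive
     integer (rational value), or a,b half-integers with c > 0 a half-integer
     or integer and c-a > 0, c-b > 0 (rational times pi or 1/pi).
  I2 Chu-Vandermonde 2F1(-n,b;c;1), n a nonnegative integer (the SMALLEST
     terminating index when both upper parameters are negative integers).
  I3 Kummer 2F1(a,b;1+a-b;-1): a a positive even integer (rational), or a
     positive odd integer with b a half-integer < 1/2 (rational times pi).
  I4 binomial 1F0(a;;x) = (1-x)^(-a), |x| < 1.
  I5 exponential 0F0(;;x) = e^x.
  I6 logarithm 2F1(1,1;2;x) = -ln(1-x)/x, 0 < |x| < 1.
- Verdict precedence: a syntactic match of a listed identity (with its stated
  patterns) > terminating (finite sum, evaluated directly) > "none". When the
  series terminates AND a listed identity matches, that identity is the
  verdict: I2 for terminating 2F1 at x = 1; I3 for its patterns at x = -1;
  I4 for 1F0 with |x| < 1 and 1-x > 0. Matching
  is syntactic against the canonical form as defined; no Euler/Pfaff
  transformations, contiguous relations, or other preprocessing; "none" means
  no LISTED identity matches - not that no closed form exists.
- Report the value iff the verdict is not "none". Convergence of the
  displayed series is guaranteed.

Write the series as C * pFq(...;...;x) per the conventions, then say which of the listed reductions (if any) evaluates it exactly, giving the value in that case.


Prefactor -1, argument -5: 3F2 with upper {-10, 1/5, 4/5} over lower {5/4, 5/4}. Verdict: terminating at k = 10: the factor (-10)_k kills every later term; summing the 11 survivors is exact. Value: -50815959149781130966963534071/133438946531829833984375.

The tell: x = (-5) and the expanded ratio factors over Q; prefactor -1, roots give parameters.
Step ratio: r(k) = (-5) * (k-10) (k+1/5) (k+4/5) / [(k+5/4) (k+5/4) (k+1)] - rational; roots negated = parameters, x = (-5), C = -1.


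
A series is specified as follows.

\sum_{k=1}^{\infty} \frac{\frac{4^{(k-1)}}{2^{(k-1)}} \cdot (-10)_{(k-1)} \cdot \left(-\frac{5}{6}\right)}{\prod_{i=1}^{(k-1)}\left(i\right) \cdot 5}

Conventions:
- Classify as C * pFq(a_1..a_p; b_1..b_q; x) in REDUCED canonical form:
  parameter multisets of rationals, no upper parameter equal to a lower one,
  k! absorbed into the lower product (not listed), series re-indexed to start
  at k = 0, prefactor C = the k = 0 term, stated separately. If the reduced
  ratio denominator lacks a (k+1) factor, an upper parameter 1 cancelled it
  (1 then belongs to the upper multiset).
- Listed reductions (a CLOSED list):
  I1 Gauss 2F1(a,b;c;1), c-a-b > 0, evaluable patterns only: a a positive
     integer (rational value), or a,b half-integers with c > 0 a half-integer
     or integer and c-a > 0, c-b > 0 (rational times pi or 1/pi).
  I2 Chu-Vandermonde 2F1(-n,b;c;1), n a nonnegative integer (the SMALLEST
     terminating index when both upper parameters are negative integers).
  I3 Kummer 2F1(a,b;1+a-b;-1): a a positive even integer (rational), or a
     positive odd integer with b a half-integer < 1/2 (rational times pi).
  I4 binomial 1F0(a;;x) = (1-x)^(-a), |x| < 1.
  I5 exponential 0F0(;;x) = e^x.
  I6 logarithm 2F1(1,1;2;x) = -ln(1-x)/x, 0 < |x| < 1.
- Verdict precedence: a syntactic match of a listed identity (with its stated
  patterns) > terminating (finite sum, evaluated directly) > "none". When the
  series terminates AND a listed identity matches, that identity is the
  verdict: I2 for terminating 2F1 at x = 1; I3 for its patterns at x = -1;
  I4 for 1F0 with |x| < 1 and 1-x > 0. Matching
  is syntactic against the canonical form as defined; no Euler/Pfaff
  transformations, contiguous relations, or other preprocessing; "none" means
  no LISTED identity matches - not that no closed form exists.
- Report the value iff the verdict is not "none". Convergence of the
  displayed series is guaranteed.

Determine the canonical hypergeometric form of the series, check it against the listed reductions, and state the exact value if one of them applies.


With C = -\frac{1}{6}: the canonical form is 1F0(-10; -; 2). Verdict: terminating. (-10)_k vanishes past k = 10, leaving a 11-term sum, computed directly. Hence: -\frac{1}{6}.

The tell: with t_0 = -\frac{1}{6}, the two k-th powers (C = -1/6) combine into one argument.
Step ratio: r(k) = 2 * (k-10) / [(k+1)] - poly over poly, x = 2 from leading terms; C = -\frac{1}{6} at k = 0.


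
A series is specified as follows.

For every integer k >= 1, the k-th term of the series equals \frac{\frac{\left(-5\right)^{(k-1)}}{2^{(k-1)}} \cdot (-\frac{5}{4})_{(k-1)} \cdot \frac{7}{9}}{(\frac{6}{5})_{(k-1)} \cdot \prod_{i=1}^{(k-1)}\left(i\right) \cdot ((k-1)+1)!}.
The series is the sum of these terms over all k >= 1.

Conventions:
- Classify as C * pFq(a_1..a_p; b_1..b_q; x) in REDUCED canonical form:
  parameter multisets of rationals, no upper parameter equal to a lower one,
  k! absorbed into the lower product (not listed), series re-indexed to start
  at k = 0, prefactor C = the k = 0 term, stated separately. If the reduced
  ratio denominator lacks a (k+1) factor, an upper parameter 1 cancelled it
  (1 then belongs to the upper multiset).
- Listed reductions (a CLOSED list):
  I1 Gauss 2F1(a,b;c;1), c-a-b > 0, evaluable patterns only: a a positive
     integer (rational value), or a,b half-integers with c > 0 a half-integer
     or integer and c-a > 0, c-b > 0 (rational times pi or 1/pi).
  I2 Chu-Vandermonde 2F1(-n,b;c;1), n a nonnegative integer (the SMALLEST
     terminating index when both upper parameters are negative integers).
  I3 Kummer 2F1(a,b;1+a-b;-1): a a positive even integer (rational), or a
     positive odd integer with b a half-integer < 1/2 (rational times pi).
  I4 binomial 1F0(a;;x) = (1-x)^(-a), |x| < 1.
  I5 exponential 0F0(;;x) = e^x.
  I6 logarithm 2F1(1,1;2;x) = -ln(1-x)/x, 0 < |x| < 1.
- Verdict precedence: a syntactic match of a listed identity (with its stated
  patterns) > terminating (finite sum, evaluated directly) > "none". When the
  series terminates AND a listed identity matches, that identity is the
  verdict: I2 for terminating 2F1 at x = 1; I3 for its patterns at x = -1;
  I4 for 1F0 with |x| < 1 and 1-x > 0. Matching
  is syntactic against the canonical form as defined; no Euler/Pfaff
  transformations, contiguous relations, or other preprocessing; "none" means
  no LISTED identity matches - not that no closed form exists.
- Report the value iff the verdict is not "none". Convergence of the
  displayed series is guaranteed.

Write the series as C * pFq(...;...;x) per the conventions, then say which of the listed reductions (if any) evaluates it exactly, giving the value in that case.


Reduced: x = -\frac{5}{2}, 1F2, upper = {-\frac{5}{4}}, lower = {\frac{6}{5}, 2}, C = \frac{7}{9}. Verdict: no listed reduction: x = -\frac{5}{2} and upper {-\frac{5}{4}} fail every I1-I6 pattern.

Key step: t_0 being \frac{7}{9}, the product of the first k integers (prefactor 7/9) is k!.
Adjacent-term ratio: r(k) = -\frac{5}{2} * (k-\frac{5}{4}) / [(k+\frac{6}{5}) (k+2) (k+1)] ; factor over Q: parameters, x = -\frac{5}{2}, and C = \frac{7}{9}.


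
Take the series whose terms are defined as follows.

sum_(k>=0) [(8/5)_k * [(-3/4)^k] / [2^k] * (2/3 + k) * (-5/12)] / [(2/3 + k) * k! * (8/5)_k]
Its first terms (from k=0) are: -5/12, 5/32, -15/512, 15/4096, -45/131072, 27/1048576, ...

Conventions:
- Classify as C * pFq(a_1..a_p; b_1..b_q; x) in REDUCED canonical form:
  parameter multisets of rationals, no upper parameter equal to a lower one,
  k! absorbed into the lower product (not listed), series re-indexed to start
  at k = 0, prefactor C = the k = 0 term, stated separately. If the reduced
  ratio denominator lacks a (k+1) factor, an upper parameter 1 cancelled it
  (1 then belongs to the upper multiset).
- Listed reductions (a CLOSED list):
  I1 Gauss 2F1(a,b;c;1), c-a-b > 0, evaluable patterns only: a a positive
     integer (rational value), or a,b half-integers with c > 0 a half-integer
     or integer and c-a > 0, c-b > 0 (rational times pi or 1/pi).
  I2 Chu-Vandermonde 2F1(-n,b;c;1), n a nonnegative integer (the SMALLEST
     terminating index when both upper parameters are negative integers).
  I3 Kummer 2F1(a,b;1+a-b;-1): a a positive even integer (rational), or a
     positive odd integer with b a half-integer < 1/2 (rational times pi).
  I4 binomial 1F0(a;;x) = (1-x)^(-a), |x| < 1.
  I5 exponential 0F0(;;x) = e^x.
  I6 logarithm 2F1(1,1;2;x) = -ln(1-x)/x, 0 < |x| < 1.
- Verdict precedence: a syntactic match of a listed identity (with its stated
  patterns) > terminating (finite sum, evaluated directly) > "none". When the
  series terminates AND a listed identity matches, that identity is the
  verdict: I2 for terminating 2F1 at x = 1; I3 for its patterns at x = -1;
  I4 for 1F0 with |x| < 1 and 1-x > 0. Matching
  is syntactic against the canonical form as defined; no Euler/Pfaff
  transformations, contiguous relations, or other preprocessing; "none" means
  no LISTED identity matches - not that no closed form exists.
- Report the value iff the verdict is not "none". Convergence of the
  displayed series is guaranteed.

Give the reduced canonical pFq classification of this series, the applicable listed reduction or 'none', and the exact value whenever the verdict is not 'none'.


Canonical form: C = -5/12 times 0F0 with upper {-}, lower {-}, x = -3/8. Verdict: exponential (I5) fires (the 0F0 exponential series at x = -3/8). Its exact value is (-5/12) * e^(-3/8).

Key step: t_0 being -5/12, k + 2/3 divides numerator and denominator alike; C = -5/12 after cancelling.
Term ratio: r(k) = (-3/8) * 1 / [(k+1)] ; factor over Q: parameters, x = (-3/8), and C = -5/12.


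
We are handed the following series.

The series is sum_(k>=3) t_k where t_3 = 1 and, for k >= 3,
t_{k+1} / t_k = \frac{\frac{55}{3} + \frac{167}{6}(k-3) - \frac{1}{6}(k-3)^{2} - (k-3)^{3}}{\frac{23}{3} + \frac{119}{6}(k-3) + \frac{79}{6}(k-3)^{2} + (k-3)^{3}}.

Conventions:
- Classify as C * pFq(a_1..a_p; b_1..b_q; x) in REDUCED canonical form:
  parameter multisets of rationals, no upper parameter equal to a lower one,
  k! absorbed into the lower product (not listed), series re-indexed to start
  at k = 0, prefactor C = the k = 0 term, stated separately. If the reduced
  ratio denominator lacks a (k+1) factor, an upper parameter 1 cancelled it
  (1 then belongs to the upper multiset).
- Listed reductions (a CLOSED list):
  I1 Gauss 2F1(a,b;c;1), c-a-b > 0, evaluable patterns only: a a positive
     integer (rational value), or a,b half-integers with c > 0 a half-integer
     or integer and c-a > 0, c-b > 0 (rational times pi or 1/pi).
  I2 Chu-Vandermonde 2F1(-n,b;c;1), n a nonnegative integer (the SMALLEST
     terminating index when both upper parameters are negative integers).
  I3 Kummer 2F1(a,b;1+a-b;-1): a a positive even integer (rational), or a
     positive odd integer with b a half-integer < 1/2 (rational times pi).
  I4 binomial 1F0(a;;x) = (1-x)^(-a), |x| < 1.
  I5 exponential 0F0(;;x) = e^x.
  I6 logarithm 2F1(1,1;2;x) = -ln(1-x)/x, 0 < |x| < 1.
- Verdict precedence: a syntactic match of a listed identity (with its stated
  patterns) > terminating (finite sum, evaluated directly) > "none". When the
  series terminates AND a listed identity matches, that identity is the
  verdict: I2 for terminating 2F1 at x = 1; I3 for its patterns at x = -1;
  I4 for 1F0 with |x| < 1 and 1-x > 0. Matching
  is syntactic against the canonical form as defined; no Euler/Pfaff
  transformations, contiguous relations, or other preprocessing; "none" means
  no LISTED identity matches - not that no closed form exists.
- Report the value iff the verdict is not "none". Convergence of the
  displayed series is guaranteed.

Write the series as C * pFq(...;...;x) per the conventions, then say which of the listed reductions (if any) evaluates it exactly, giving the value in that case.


Key step: t_0 being 1, cancel k + 2/3 from the displayed ratio first; then C = 1, x = -1.
Consecutive-term ratio: r(k) = -1 * (k-\frac{11}{2}) (k+5) / [(k+\frac{23}{2}) (k+1)] - poly over poly, x = -1 from leading terms; C = 1 at k = 0.

This is 1 * 2F1(-\frac{11}{2}, 5; \frac{23}{2}; -1) in reduced canonical form. Verdict: Kummer's theorem (I3) fires (x = -1; c = \frac{23}{2} equals 1+a-b for upper {-\frac{11}{2}, 5}: listed pattern). Hence: \frac{43648605}{16777216} \cdot \pi.


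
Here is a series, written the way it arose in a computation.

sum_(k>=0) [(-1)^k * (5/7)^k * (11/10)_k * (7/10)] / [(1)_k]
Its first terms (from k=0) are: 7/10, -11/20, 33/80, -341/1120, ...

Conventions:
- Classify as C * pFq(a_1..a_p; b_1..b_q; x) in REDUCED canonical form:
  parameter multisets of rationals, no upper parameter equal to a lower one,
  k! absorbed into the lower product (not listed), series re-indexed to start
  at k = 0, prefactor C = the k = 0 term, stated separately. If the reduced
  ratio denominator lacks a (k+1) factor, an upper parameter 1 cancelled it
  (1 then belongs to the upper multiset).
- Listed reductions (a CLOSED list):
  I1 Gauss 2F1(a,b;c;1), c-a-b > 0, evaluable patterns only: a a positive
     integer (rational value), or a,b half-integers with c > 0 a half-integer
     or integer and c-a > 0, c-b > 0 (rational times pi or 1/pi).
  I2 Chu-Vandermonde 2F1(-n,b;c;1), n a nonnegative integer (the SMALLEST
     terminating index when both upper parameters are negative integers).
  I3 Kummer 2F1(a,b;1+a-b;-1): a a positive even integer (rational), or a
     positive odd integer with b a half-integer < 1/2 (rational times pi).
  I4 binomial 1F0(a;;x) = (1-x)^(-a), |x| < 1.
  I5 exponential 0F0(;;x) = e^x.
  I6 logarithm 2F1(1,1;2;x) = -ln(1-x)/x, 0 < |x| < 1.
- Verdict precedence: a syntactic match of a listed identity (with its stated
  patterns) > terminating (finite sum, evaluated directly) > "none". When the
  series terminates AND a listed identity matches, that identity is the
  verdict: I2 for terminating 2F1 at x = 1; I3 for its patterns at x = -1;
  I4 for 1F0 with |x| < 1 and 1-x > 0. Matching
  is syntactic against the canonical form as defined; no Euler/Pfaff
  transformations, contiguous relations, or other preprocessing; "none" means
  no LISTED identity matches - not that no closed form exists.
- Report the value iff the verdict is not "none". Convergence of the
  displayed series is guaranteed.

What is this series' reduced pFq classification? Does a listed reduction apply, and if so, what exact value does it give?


Classification (C = 7/10): 1F0 with upper {11/10}, lower {-}, argument x = -5/7. Verdict: the binomial series (I4) applies (the 1F0 binomial series: exponent -11/10, x = -5/7). Sum: (7/10) * (12/7)^(-11/10).

First insight: t_0 = 7/10 here, and (1)_k (C = 7/10) is k! itself.
Step ratio: r(k) = (-5/7) * (k+11/10) / [(k+1)] - poly over poly, x = (-5/7) from leading terms; C = 7/10 at k = 0.


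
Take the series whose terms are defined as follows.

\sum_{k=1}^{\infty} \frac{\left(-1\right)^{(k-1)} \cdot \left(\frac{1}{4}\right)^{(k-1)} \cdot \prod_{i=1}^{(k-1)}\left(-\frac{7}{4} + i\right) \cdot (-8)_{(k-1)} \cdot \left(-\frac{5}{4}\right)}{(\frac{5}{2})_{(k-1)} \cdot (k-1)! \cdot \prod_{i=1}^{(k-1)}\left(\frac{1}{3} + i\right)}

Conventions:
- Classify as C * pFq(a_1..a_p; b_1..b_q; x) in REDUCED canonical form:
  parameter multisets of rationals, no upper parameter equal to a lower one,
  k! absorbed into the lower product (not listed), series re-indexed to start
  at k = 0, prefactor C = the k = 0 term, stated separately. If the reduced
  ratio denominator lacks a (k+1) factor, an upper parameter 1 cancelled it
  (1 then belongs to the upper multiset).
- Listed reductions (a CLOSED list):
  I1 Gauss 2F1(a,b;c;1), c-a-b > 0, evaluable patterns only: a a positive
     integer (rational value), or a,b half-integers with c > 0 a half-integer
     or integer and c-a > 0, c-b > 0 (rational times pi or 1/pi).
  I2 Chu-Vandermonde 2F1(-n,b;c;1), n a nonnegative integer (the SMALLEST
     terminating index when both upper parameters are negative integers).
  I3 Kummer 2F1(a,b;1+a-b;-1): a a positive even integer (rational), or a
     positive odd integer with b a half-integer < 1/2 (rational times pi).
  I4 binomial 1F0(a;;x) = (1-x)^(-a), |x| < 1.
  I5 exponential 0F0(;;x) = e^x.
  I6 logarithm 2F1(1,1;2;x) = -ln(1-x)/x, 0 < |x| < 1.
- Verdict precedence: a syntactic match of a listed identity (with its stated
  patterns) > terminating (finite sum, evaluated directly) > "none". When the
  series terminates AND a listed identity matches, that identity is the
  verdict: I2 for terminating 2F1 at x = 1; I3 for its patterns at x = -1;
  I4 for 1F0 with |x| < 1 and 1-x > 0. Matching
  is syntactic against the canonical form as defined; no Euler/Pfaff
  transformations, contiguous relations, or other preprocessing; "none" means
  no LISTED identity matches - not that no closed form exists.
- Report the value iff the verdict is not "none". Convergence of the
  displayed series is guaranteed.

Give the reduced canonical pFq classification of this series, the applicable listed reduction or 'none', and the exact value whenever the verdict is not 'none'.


At argument -\frac{1}{4}: a 2F2 with upper {-8, -\frac{3}{4}}, lower {\frac{4}{3}, \frac{5}{2}}, scaled by C = -\frac{5}{4}. Verdict: terminating - no listed pattern fits, but -8 in the upper list cuts the series at k = 8; direct evaluation. Hence: -\frac{229379716584285277}{341447408950968320}.

First insight: with t_0 = -\frac{5}{4}, the running product (C = -5/4) telescopes to a rising factorial.
Step ratio: r(k) = -\frac{1}{4} * (k-8) (k-\frac{3}{4}) / [(k+\frac{4}{3}) (k+\frac{5}{2}) (k+1)] - rational; roots negated = parameters, x = -\frac{1}{4}, C = -\frac{5}{4}.


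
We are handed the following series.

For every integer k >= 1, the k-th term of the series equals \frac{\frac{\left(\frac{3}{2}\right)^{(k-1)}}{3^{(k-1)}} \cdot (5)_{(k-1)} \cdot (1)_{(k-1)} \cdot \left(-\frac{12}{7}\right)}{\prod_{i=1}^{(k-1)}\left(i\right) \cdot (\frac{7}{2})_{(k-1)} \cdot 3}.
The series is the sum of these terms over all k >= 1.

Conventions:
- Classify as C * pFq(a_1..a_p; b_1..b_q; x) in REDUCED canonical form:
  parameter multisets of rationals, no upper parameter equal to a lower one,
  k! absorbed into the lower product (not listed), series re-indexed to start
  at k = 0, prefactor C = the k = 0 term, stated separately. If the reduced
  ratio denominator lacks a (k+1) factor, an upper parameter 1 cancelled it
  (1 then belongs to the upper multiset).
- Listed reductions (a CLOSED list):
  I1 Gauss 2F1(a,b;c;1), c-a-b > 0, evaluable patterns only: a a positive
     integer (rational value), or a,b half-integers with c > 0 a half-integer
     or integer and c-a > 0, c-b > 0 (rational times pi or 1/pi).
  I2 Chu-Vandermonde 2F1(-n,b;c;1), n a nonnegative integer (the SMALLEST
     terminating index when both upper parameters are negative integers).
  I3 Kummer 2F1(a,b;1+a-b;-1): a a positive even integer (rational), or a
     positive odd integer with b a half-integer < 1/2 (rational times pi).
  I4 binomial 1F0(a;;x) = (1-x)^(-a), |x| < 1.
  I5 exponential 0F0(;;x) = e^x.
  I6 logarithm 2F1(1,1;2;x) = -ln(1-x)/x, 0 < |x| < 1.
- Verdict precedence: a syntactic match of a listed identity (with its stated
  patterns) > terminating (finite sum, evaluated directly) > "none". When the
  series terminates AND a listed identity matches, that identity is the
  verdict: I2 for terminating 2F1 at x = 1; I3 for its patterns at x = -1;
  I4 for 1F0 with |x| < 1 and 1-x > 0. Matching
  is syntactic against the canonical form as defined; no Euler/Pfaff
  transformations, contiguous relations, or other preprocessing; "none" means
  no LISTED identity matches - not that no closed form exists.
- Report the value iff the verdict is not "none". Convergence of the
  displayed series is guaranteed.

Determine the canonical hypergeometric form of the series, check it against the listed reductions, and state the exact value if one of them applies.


At argument \frac{1}{2}: a 2F1 with upper {1, 5}, lower {\frac{7}{2}}, scaled by C = -\frac{4}{7}. Verdict: none. A 2F1 with upper {1, 5} fits none of I1-I6 at x = \frac{1}{2}; the sum runs forever.

Key observation: t_0 being -\frac{4}{7}, the two k-th powers (prefactor -4/7) combine into one argument.
Step ratio: r(k) = \frac{1}{2} * (k+1) (k+5) / [(k+\frac{7}{2}) (k+1)] - rational in k, leading ratio \frac{1}{2}; with t_0 = -\frac{4}{7}, classification follows.


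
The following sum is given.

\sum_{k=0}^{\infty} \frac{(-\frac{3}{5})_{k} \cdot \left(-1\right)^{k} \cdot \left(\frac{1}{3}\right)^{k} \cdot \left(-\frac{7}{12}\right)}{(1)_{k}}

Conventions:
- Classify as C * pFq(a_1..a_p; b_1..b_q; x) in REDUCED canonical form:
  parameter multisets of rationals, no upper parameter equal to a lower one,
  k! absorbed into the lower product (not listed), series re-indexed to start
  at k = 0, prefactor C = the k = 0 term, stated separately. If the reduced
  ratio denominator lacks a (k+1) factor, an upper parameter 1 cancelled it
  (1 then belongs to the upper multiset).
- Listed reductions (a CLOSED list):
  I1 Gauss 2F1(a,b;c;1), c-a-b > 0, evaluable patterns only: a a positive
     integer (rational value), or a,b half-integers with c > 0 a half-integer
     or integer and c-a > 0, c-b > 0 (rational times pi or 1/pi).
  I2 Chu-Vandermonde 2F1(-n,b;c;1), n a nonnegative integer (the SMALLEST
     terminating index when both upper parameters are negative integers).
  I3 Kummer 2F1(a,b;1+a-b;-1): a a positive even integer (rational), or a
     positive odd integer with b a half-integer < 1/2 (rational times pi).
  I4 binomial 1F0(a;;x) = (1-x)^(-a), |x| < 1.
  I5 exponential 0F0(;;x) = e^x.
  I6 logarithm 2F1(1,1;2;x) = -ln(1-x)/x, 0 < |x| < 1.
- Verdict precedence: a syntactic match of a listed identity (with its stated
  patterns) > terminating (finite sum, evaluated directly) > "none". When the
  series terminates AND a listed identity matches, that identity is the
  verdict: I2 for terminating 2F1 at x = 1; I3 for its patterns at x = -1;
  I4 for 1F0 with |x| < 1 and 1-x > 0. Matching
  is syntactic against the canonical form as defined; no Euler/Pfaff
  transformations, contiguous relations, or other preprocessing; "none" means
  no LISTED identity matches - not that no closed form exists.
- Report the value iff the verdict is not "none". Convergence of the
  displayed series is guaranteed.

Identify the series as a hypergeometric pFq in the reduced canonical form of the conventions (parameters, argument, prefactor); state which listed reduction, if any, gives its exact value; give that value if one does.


Classification (C = -\frac{7}{12}): 1F0 with upper {-\frac{3}{5}}, lower {-}, argument x = -\frac{1}{3}. Verdict: binomial (I4) matches (the 1F0 binomial series: exponent 3/5, x = -\frac{1}{3}). Hence: \left(-\frac{7}{12}\right) \cdot \left(\frac{4}{3}\right)^{\frac{3}{5}}.

Key step: t_0 = -\frac{7}{12} here, and (1)_k (C = -7/12, x = -1/3) is k! itself.
Term ratio: r(k) = -\frac{1}{3} * (k-\frac{3}{5}) / [(k+1)] - rational; roots negated = parameters, x = -\frac{1}{3}, C = -\frac{7}{12}.


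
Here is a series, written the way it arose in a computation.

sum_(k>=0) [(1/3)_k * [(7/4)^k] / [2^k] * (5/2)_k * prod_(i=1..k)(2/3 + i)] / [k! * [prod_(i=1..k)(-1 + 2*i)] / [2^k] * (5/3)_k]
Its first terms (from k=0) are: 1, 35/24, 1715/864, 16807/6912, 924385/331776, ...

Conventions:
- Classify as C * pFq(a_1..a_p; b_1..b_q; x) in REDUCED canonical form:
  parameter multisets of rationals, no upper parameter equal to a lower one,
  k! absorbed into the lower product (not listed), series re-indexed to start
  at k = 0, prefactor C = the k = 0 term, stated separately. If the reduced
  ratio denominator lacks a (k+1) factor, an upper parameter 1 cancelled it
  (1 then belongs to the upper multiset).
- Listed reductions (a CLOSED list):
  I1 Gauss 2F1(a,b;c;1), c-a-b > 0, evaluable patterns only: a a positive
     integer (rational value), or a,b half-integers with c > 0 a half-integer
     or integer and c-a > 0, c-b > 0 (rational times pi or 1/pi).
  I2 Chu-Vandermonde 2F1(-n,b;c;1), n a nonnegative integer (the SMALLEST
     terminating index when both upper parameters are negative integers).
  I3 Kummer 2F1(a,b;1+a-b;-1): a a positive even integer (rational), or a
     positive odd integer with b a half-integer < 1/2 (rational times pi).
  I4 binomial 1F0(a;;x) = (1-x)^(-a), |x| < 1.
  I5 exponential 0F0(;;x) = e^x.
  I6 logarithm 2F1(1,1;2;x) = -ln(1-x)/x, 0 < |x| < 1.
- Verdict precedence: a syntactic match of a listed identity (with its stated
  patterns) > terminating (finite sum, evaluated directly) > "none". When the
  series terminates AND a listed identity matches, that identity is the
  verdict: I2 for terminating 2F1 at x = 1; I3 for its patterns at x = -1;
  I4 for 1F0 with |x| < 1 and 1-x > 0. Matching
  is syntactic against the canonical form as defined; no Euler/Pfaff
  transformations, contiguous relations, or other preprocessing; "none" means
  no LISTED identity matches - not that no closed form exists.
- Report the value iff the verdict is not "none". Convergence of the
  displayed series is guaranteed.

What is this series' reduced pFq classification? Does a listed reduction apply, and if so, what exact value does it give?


At argument 7/8: a 2F1 with upper {1/3, 5/2}, lower {1/2}, scaled by C = 1. Verdict: none. A 2F1 with upper {1/3, 5/2} fits none of I1-I6 at x = 7/8; the sum runs forever.

Key step: from the first term 1: the lower odd product (prefactor 1) is 2^k (1/2)_k.
Adjacent-term ratio: r(k) = (7/8) * (k+1/3) (k+5/2) / [(k+1/2) (k+1)] - rational in k, leading ratio (7/8); with t_0 = 1, classification follows.


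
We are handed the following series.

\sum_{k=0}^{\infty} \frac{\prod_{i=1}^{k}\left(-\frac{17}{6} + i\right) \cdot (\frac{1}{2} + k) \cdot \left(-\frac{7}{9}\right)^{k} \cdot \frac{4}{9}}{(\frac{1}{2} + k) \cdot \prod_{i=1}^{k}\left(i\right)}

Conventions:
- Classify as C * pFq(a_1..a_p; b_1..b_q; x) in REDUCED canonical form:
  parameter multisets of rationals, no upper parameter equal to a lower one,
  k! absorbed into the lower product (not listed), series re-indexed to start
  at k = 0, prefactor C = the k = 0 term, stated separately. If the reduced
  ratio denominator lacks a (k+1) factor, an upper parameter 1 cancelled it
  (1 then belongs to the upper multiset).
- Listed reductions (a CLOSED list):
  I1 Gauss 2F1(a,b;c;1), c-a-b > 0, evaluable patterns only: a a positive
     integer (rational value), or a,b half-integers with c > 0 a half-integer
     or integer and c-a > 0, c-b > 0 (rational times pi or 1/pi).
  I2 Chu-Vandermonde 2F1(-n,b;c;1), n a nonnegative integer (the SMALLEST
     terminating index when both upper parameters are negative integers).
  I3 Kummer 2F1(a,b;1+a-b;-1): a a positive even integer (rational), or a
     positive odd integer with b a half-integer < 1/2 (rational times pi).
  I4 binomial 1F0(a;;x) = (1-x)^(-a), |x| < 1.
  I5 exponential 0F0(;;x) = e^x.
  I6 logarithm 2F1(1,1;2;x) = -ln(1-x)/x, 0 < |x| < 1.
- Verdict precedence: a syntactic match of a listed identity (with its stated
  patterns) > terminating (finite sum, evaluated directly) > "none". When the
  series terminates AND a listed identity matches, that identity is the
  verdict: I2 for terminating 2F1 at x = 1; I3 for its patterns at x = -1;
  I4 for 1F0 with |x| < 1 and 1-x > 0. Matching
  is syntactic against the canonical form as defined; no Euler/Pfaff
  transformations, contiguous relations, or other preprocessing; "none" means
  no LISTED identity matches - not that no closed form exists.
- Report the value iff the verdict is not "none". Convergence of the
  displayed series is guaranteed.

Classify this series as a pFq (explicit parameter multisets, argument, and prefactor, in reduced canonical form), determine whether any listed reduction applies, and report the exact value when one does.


Structural cue: t_0 = \frac{4}{9} here, and the factor k + 1/2 cancels (top and bottom), leaving prefactor 4/9.
Step ratio: r(k) = -\frac{7}{9} * (k-\frac{11}{6}) / [(k+1)] - poly over poly, x = -\frac{7}{9} from leading terms; C = \frac{4}{9} at k = 0.

The series (x = -\frac{7}{9}) is 1F0: upper {-\frac{11}{6}}, lower {-}, prefactor \frac{4}{9}. Verdict (x = -\frac{7}{9}): binomial (I4) applies (the 1F0 binomial series: exponent 11/6, x = -\frac{7}{9}). Sum: \frac{4}{9} \cdot \left(\frac{16}{9}\right)^{\frac{11}{6}}.


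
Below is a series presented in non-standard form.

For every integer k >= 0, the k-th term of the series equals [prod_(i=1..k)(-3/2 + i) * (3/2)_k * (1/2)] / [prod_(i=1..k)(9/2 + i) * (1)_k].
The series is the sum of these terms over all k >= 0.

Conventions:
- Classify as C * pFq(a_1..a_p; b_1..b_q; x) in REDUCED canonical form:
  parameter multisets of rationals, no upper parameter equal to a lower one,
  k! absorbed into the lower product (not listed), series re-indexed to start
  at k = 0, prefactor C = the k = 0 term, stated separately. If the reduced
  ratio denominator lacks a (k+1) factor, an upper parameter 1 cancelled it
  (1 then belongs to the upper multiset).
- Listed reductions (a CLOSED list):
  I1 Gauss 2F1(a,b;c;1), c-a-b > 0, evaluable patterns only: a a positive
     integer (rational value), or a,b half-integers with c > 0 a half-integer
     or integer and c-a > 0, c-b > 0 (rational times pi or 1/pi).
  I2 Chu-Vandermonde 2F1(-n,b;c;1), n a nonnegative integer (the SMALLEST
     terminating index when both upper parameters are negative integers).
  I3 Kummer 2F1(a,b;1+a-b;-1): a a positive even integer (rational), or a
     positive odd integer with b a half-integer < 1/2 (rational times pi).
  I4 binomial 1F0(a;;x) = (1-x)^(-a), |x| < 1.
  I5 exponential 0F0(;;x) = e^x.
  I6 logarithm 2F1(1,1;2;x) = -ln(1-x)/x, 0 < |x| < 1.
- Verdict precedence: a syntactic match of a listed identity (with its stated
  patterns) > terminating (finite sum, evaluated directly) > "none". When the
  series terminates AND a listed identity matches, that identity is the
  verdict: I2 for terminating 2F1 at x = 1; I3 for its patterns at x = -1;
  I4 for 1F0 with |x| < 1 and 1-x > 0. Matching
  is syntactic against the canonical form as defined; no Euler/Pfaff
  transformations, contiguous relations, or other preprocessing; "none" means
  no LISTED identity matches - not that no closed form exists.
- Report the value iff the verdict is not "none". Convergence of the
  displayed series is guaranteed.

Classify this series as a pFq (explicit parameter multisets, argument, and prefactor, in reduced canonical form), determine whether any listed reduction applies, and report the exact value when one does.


Canonical form: C = 1/2 times 2F1 with upper {-1/2, 3/2}, lower {11/2}, x = 1. Verdict: the half-integer Gauss pattern (I1) matches (x = 1; upper {-1/2, 3/2} half-integers, c = 11/2 in the evaluable pattern). Its exact value is (2205/16384) * pi.

Key observation: from the first term 1/2: (1)_k (C = 1/2, x = 1) is k! itself.
Adjacent-term ratio: r(k) = 1 * (k-1/2) (k+3/2) / [(k+11/2) (k+1)] - rational in k, leading ratio 1; with t_0 = 1/2, classification follows.


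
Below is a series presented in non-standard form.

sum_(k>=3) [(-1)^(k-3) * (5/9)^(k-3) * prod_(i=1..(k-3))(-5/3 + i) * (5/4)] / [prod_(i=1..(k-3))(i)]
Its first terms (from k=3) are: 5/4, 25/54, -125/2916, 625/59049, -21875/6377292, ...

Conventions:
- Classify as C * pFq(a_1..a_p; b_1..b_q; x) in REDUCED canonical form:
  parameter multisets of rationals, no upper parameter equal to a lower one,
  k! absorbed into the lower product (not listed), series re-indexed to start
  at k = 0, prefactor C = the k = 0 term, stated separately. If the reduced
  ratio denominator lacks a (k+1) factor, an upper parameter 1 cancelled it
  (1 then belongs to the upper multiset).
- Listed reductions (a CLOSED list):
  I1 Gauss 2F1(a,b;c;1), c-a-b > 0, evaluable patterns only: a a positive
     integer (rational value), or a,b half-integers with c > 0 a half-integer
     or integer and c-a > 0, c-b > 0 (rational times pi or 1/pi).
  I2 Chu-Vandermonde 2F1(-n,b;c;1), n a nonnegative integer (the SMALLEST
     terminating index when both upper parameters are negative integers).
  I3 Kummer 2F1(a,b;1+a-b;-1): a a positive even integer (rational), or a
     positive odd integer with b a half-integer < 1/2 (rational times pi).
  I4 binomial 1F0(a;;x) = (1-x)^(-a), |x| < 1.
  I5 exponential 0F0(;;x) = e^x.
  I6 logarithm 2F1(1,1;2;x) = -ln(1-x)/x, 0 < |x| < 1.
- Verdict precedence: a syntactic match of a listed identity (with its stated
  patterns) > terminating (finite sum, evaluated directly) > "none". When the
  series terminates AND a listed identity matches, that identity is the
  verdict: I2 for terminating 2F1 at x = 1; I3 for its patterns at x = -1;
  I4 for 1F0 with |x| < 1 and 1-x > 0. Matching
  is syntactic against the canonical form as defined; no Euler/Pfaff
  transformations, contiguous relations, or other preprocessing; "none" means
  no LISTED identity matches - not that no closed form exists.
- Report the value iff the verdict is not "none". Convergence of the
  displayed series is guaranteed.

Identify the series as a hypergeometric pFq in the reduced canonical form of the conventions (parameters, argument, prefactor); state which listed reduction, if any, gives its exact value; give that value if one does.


Canonical form: C = 5/4 times 1F0 with upper {-2/3}, lower {-}, x = -5/9. Verdict at x = -5/9: binomial (I4) matches (the 1F0 binomial series: exponent 2/3, x = -5/9). Hence: (5/4) * (14/9)^(2/3).

The tell: x = (-5/9) and the product of the first k integers (C = 5/4) is k!.
Adjacent-term ratio: r(k) = (-5/9) * (k-2/3) / [(k+1)] - poly over poly, x = (-5/9) from leading terms; C = 5/4 at k = 0.


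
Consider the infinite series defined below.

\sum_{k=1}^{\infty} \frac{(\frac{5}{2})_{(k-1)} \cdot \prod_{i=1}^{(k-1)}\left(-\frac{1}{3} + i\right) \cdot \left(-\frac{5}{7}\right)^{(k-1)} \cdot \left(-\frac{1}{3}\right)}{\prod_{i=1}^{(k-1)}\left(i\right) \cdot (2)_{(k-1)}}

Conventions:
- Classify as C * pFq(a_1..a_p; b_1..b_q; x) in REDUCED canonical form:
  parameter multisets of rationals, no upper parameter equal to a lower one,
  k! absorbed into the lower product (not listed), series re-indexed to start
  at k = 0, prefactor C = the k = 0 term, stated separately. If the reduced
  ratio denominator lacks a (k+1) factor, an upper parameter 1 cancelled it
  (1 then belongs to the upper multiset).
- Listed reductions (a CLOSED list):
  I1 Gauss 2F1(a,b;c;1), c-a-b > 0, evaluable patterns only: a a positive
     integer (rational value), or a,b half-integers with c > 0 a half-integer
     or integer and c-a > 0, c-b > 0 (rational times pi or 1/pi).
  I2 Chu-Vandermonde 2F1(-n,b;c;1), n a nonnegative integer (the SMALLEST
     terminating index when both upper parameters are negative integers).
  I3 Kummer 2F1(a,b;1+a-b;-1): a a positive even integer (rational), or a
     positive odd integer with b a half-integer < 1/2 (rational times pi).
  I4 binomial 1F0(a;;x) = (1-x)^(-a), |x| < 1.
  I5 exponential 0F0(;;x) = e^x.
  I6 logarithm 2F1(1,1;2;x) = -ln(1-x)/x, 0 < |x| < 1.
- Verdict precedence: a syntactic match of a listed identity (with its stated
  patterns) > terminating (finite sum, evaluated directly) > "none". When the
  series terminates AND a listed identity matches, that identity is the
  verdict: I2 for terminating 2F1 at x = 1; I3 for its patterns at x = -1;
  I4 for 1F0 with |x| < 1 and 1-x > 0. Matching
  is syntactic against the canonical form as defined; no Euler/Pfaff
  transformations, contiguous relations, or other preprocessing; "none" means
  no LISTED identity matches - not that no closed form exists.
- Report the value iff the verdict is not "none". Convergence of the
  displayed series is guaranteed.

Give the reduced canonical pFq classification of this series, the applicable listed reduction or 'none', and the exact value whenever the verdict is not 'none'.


Classification (C = -\frac{1}{3}): 2F1 with upper {\frac{2}{3}, \frac{5}{2}}, lower {2}, argument x = -\frac{5}{7}. Verdict: none - at argument -\frac{5}{7} the multisets {\frac{2}{3}, \frac{5}{2}} ; {2} match no listed identity.

Key step: from the first term -\frac{1}{3}: the product of the first k integers (C = -1/3) is k!.
Adjacent-term ratio: r(k) = -\frac{5}{7} * (k+\frac{2}{3}) (k+\frac{5}{2}) / [(k+2) (k+1)] - rational; roots negated = parameters, x = -\frac{5}{7}, C = -\frac{1}{3}.


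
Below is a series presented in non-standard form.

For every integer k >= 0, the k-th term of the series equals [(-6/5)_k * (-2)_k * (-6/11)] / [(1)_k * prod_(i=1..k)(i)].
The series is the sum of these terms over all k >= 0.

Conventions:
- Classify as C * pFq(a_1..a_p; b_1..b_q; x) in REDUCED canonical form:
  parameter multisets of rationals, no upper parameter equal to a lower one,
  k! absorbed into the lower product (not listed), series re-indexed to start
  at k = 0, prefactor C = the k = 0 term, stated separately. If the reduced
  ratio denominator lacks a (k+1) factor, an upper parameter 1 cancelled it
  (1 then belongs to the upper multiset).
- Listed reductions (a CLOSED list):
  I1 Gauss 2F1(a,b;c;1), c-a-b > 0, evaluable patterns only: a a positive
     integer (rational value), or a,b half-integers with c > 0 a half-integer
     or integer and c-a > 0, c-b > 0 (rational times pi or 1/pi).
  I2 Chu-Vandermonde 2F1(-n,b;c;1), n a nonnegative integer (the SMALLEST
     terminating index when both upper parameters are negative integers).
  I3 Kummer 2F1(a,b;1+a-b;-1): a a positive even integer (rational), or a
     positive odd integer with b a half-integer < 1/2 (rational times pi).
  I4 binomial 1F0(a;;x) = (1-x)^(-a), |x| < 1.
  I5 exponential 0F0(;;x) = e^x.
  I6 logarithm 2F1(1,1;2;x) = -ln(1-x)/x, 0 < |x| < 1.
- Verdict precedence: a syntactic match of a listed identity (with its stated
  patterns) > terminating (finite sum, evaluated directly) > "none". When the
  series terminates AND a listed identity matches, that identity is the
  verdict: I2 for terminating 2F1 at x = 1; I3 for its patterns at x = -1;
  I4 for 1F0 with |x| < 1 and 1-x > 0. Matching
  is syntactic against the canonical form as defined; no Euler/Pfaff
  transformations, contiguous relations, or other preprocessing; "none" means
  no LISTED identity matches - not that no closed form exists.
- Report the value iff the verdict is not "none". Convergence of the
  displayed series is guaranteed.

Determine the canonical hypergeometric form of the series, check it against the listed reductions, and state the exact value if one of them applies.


With C = -6/11: the canonical form is 2F1(-2, -6/5; 1; 1). Verdict: Vandermonde's identity (I2) fires (terminating 2F1 at x = 1 with n = 2, b = -6/5, c = 1). Exact value: -48/25.

Key step: from the first term -6/11: the product of the first k integers (C = -6/11, x = 1) is k!.
Consecutive-term ratio: r(k) = 1 * (k-2) (k-6/5) / [(k+1) (k+1)] - poly over poly, x = 1 from leading terms; C = -6/11 at k = 0.
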